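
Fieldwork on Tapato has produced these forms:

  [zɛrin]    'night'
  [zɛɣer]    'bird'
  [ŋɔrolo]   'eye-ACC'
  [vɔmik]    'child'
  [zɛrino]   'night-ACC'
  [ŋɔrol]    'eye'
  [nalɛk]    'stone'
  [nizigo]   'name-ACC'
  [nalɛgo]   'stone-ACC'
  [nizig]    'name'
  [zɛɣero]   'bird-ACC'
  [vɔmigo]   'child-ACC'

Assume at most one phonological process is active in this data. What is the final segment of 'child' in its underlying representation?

/k/

The stem for 'child' ends in [k] in [vɔmik] but [g] in [vɔmigo].
But 'name' keeps [g] in both environments ([nizig], [nizigo]), so there is no rule changing /g/ to [k] in isolation.
Therefore /k/ is basic and [g] is derived by intervocalic voicing (voiceless stops become voiced between vowels).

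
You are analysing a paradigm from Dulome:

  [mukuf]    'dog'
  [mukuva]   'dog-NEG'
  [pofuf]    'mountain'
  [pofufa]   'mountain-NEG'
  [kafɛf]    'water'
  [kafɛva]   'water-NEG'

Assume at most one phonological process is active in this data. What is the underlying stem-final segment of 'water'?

/v/

'water' shows [f] ~ [v] at the end of the stem ([kafɛf] vs [kafɛva]).
But 'mountain' keeps [f] in both environments ([pofuf], [pofufa]), so there is no rule changing /f/ to [v] before the NEG suffix.
Therefore /v/ is basic and [f] is derived by word-final obstruent devoicing (voiced obstruents become voiceless word-finally).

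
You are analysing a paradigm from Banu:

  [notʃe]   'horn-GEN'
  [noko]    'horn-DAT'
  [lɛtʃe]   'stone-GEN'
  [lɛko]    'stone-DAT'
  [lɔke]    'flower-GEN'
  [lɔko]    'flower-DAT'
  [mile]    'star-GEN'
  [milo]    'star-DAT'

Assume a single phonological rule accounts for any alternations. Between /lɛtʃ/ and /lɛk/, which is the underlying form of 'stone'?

In [lɛtʃe] and [lɛko] the final segment of 'stone' alternates: [tʃ] ~ [k].
If /k/ were underlying and a rule turned it into [tʃ] before the GEN suffix, 'flower' would also alternate; but it has [k] in both [lɔke] and [lɔko].
Therefore /tʃ/ is basic and [k] is derived by depalatalization (palato-alveolar /tʃ/ becomes [k] when no front vowel follows).

/lɛtʃ/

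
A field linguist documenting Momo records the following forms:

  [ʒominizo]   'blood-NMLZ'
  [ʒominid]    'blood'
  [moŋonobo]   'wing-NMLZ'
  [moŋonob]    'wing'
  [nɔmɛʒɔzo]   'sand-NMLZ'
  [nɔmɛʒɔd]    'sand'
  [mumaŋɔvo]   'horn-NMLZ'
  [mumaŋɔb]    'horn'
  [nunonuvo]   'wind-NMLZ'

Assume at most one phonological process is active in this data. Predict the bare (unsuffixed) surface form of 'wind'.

[nunonub]

The root 'horn' surfaces as [mumaŋɔvo] and [mumaŋɔb], with a stem-final [v] ~ [b] alternation.
The stem 'wing' ([moŋonobo], [moŋonob]) shows [b] unchanged in both environments, so [b] cannot be basic with [v] derived before the NMLZ suffix.
The underlying segment must be /v/; voiced fricatives become stops word-finally, yielding [b] there.
The one attested form of 'wind', [nunonuvo], shows underlying /nunonuv/. Applying the same rule word-finally gives [nunonub].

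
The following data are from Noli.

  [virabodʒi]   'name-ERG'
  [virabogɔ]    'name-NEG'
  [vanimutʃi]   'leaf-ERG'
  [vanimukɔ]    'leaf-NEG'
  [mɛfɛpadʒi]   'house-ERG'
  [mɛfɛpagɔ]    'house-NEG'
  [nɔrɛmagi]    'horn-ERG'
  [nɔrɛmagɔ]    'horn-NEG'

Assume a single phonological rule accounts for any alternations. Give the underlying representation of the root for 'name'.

In [virabodʒi] and [virabogɔ] the final segment of 'name' alternates: [dʒ] ~ [g].
The stem 'horn' ([nɔrɛmagi], [nɔrɛmagɔ]) shows [g] unchanged in both environments, so [g] cannot be basic with [dʒ] derived before the ERG suffix.
The alternation reflects depalatalization: palato-alveolar /tʃ/ and /dʒ/ become [k] and [g] when no front vowel follows. /dʒ/ is underlying.
The underlying form of 'name' is therefore /virabodʒ/.

/virabodʒ/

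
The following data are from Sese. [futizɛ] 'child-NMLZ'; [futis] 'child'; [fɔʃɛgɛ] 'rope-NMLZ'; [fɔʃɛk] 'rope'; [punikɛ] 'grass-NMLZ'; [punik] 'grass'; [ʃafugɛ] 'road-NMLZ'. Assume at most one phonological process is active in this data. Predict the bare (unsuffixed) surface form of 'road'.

[ʃafuk]

The root 'rope' surfaces as [fɔʃɛgɛ] and [fɔʃɛk], with a stem-final [g] ~ [k] alternation.
Compare 'grass', with invariant [k] in [punikɛ] and [punik]: an analysis with underlying /k/ and a rule producing [g] before the NMLZ suffix would wrongly predict alternation here too.
The alternation reflects word-final obstruent devoicing: voiced obstruents become voiceless word-finally. /g/ is underlying.
The one attested form of 'road', [ʃafugɛ], shows underlying /ʃafug/. Applying the same rule word-finally gives [ʃafuk].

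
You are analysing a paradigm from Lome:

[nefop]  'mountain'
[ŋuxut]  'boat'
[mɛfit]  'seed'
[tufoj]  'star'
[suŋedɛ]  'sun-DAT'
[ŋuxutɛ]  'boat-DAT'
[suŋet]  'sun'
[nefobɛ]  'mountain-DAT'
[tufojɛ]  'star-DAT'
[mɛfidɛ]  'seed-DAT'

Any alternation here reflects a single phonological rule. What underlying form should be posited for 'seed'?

/mɛfid/

The stem for 'seed' ends in [t] in [mɛfit] but [d] in [mɛfidɛ].
The stem 'boat' ([ŋuxut], [ŋuxutɛ]) shows [t] unchanged in both environments, so [t] cannot be basic with [d] derived before the DAT suffix.
Therefore /d/ is basic and [t] is derived by word-final obstruent devoicing (voiced obstruents become voiceless word-finally).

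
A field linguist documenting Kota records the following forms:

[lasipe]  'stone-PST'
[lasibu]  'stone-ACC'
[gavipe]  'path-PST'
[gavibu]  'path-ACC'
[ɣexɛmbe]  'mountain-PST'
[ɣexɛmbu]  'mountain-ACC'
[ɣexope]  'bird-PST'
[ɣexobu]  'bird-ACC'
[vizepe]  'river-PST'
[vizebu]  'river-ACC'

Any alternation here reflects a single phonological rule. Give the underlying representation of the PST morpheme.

/-pe/

The PST morpheme has two allomorphs, [-be] and [-pe].
By contrast the ACC suffix keeps its initial [b] throughout — that segment must be underlying.
The PST suffix is therefore /-pe/ underlyingly, with post-nasal voicing: voiceless stops become voiced after a nasal.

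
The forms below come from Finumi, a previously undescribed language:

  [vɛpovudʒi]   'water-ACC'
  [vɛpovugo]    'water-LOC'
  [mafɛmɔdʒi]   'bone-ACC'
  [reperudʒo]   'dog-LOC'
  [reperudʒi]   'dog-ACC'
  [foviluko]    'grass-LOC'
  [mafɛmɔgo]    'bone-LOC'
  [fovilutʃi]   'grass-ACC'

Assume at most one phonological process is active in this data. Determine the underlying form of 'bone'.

The stem for 'bone' ends in [g] in [mafɛmɔgo] but [dʒ] in [mafɛmɔdʒi].
But 'dog' keeps [dʒ] in both environments ([reperudʒo], [reperudʒi]), so there is no rule changing /dʒ/ to [g] before the LOC suffix.
The underlying segment must be /g/; /k/ and /g/ become palato-alveolar [tʃ] and [dʒ] before a front vowel, yielding [dʒ] there.
Hence 'bone' is /mafɛmɔg/ underlyingly.

/mafɛmɔg/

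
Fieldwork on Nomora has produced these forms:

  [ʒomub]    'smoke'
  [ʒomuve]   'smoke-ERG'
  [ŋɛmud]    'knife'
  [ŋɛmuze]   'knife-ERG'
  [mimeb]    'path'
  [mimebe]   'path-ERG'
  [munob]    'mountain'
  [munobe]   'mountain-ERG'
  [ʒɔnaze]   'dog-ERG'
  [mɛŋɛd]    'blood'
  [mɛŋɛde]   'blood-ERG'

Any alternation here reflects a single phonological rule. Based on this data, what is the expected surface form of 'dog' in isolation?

In [ŋɛmud] and [ŋɛmuze] the final segment of 'knife' alternates: [d] ~ [z].
Compare 'blood', with invariant [d] in [mɛŋɛd] and [mɛŋɛde]: an analysis with underlying /d/ and a rule producing [z] before the ERG suffix would wrongly predict alternation here too.
Therefore /z/ is basic and [d] is derived by word-final hardening (voiced fricatives become stops word-finally).
The one attested form of 'dog', [ʒɔnaze], shows underlying /ʒɔnaz/. Applying the same rule word-finally gives [ʒɔnad].

[ʒɔnad]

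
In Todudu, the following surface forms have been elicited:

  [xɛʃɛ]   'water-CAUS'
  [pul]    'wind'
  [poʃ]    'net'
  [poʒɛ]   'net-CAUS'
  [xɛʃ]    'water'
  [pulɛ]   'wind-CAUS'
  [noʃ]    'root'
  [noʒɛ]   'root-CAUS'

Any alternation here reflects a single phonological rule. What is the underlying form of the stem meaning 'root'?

/noʒ/

In [noʃ] and [noʒɛ] the final segment of 'root' alternates: [ʃ] ~ [ʒ].
But 'water' keeps [ʃ] in both environments ([xɛʃ], [xɛʃɛ]), so there is no rule changing /ʃ/ to [ʒ] before the CAUS suffix.
The alternation reflects word-final obstruent devoicing: voiced obstruents become voiceless word-finally. /ʒ/ is underlying.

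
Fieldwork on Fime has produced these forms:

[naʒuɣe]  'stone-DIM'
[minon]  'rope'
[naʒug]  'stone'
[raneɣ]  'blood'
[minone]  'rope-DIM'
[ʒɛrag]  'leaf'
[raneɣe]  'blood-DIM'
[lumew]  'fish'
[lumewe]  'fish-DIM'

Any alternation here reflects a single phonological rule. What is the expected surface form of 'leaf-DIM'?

In [naʒug] and [naʒuɣe] the final segment of 'stone' alternates: [g] ~ [ɣ].
If /ɣ/ were underlying and a rule turned it into [g] in isolation, 'blood' would also alternate; but it has [ɣ] in both [raneɣ] and [raneɣe].
The underlying segment must be /g/; voiced stops become fricatives between vowels, yielding [ɣ] there.
The one attested form of 'leaf', [ʒɛrag], shows underlying /ʒɛrag/. Applying the same rule between vowels gives [ʒɛraɣe].

[ʒɛraɣe]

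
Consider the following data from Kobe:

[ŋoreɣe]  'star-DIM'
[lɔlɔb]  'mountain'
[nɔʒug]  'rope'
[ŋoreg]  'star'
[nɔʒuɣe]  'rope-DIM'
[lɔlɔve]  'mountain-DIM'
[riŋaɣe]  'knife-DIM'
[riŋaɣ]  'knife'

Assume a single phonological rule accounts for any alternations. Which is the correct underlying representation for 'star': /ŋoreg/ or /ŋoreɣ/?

In [ŋoreɣe] and [ŋoreg] the final segment of 'star' alternates: [ɣ] ~ [g].
The stem 'knife' ([riŋaɣe], [riŋaɣ]) shows [ɣ] unchanged in both environments, so [ɣ] cannot be basic with [g] derived in isolation.
The underlying segment must be /g/; voiced stops become fricatives between vowels, yielding [ɣ] there.

/ŋoreg/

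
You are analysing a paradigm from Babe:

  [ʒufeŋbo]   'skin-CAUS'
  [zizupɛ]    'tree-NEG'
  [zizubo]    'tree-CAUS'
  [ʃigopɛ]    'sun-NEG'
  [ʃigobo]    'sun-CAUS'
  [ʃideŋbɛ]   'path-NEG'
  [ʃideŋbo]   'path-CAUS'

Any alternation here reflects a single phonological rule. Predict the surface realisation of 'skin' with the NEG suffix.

The NEG suffix surfaces as [-bɛ] and [-pɛ], depending on the final segment of the stem.
By contrast the CAUS suffix keeps its initial [b] throughout — that segment must be underlying.
So the underlying form is /-pɛ/, and voiceless stops become voiced after a nasal.
After 'skin', which ends in a nasal, the suffix surfaces as [-bɛ], giving [ʒufeŋbɛ].

[ʒufeŋbɛ]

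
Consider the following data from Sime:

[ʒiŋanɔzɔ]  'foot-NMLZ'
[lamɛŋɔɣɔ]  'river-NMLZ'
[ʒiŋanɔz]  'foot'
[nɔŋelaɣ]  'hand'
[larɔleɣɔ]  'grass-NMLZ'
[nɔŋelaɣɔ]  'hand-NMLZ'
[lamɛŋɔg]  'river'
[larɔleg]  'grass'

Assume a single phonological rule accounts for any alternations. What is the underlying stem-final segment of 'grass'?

/g/

The stem for 'grass' ends in [g] in [larɔleg] but [ɣ] in [larɔleɣɔ].
If /ɣ/ were underlying and a rule turned it into [g] in isolation, 'hand' would also alternate; but it has [ɣ] in both [nɔŋelaɣ] and [nɔŋelaɣɔ].
Therefore /g/ is basic and [ɣ] is derived by intervocalic spirantization (voiced stops become fricatives between vowels).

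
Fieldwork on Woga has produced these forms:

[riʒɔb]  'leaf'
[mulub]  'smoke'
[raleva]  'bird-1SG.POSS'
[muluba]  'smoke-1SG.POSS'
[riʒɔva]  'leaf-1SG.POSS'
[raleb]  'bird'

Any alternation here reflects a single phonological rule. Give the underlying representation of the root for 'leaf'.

The stem for 'leaf' ends in [v] in [riʒɔva] but [b] in [riʒɔb].
But 'smoke' keeps [b] in both environments ([muluba], [mulub]), so there is no rule changing /b/ to [v] before the 1SG.POSS suffix.
The alternation reflects word-final hardening: voiced fricatives become stops word-finally. /v/ is underlying.
Hence 'leaf' is /riʒɔv/ underlyingly.

/riʒɔv/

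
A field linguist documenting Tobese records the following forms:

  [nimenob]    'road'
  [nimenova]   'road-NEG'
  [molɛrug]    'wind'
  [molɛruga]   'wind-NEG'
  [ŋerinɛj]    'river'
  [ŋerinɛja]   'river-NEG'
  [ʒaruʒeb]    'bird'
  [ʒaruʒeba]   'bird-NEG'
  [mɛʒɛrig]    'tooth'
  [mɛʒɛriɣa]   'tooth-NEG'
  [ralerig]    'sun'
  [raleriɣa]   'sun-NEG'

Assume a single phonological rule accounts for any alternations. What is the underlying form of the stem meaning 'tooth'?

The root 'tooth' surfaces as [mɛʒɛrig] and [mɛʒɛriɣa], with a stem-final [g] ~ [ɣ] alternation.
If /g/ were underlying and a rule turned it into [ɣ] before the NEG suffix, 'wind' would also alternate; but it has [g] in both [molɛrug] and [molɛruga].
Therefore /ɣ/ is basic and [g] is derived by word-final hardening (voiced fricatives become stops word-finally).

/mɛʒɛriɣ/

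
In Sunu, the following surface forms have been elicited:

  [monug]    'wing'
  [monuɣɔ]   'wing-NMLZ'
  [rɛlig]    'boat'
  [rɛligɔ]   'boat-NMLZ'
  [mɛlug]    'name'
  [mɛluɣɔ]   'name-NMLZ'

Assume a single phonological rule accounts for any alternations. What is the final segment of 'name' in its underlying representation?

The stem for 'name' ends in [g] in [mɛlug] but [ɣ] in [mɛluɣɔ].
But 'boat' keeps [g] in both environments ([rɛlig], [rɛligɔ]), so there is no rule changing /g/ to [ɣ] before the NMLZ suffix.
Therefore /ɣ/ is basic and [g] is derived by word-final hardening (voiced fricatives become stops word-finally).

/ɣ/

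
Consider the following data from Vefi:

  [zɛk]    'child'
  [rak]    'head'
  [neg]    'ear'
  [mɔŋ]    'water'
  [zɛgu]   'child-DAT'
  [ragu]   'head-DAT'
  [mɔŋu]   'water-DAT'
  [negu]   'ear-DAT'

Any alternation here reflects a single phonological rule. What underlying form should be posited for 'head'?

'head' shows [k] ~ [g] at the end of the stem ([rak] vs [ragu]).
The stem 'ear' ([neg], [negu]) shows [g] unchanged in both environments, so [g] cannot be basic with [k] derived in isolation.
Therefore /k/ is basic and [g] is derived by intervocalic voicing (voiceless stops become voiced between vowels).
Hence 'head' is /rak/ underlyingly.

/rak/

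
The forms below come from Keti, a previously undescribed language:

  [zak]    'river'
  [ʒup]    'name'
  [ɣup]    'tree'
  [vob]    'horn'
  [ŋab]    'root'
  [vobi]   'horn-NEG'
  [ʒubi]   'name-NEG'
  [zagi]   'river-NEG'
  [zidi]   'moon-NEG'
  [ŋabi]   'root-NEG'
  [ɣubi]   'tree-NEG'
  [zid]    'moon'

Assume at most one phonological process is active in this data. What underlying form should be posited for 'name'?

In [ʒubi] and [ʒup] the final segment of 'name' alternates: [b] ~ [p].
If /b/ were underlying and a rule turned it into [p] in isolation, 'horn' would also alternate; but it has [b] in both [vobi] and [vob].
So /p/ is underlying, and a rule of intervocalic voicing — voiceless stops become voiced between vowels — gives [b].
The underlying form of 'name' is therefore /ʒup/.

/ʒup/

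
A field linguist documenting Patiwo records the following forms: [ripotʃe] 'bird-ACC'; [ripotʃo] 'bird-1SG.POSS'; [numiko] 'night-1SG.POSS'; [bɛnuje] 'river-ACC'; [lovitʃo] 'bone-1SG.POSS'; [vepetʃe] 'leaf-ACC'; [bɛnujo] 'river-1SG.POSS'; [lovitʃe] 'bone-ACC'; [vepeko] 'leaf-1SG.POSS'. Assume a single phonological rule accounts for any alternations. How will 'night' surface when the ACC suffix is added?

The stem for 'leaf' ends in [k] in [vepeko] but [tʃ] in [vepetʃe].
If /tʃ/ were underlying and a rule turned it into [k] before the 1SG.POSS suffix, 'bone' would also alternate; but it has [tʃ] in both [lovitʃo] and [lovitʃe].
Therefore /k/ is basic and [tʃ] is derived by palatalization before a front vowel (/k/ becomes palato-alveolar [tʃ] before a front vowel).
From [numiko] the stem 'night' is /numik/; before a front vowel this yields [numitʃe].

[numitʃe]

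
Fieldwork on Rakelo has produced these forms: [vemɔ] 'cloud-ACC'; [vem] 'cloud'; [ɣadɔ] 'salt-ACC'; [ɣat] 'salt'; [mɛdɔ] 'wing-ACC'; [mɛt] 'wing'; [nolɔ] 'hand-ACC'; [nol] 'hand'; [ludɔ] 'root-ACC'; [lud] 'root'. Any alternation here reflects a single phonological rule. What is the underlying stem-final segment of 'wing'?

/t/

The root 'wing' surfaces as [mɛdɔ] and [mɛt], with a stem-final [d] ~ [t] alternation.
If /d/ were underlying and a rule turned it into [t] in isolation, 'root' would also alternate; but it has [d] in both [ludɔ] and [lud].
The alternation reflects intervocalic voicing: voiceless stops become voiced between vowels. /t/ is underlying.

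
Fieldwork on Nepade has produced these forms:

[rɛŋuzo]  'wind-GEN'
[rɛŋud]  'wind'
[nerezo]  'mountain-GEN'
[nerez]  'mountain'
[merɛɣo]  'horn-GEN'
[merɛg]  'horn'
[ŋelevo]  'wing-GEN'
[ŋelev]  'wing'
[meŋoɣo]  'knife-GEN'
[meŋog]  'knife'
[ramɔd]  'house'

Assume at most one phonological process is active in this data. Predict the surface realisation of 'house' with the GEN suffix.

The root 'wind' surfaces as [rɛŋuzo] and [rɛŋud], with a stem-final [z] ~ [d] alternation.
If /z/ were underlying and a rule turned it into [d] in isolation, 'mountain' would also alternate; but it has [z] in both [nerezo] and [nerez].
Therefore /d/ is basic and [z] is derived by intervocalic spirantization (voiced stops become fricatives between vowels).
The one attested form of 'house', [ramɔd], shows underlying /ramɔd/. Applying the same rule between vowels gives [ramɔzo].

[ramɔzo]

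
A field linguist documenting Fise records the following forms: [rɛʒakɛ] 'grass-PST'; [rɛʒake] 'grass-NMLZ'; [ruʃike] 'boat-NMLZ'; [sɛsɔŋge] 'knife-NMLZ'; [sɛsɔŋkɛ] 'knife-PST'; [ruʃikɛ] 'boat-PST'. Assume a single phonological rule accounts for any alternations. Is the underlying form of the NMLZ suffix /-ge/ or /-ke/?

/-ge/

The NMLZ suffix surfaces as [-ge] and [-ke], depending on the final segment of the stem.
The PST suffix, which begins with [k], is invariant after every stem; so [k] is not altered by any rule here.
So the underlying form is /-ge/, and voiced stops become voiceless after a vowel.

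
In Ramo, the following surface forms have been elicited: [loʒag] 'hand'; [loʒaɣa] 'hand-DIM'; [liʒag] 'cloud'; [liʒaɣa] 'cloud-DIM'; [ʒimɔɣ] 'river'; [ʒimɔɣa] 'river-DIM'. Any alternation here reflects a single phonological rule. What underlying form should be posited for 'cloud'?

/liʒag/

The root 'cloud' surfaces as [liʒag] and [liʒaɣa], with a stem-final [g] ~ [ɣ] alternation.
If /ɣ/ were underlying and a rule turned it into [g] in isolation, 'river' would also alternate; but it has [ɣ] in both [ʒimɔɣ] and [ʒimɔɣa].
So /g/ is underlying, and a rule of intervocalic spirantization — voiced stops become fricatives between vowels — gives [ɣ].
The underlying form of 'cloud' is therefore /liʒag/.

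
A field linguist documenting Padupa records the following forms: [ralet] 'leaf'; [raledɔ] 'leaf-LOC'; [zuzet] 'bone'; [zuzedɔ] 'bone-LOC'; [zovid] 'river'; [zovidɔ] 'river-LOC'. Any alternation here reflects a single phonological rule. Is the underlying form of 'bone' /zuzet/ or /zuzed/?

/zuzet/

The stem for 'bone' ends in [t] in [zuzet] but [d] in [zuzedɔ].
If /d/ were underlying and a rule turned it into [t] in isolation, 'river' would also alternate; but it has [d] in both [zovid] and [zovidɔ].
The underlying segment must be /t/; voiceless stops become voiced between vowels, yielding [d] there.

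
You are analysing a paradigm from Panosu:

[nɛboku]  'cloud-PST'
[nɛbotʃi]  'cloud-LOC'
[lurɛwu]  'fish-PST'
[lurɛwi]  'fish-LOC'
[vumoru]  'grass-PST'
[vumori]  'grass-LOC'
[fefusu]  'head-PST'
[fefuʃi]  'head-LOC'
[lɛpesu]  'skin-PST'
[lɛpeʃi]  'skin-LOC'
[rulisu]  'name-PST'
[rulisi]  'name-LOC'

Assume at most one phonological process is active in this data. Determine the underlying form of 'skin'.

'skin' shows [s] ~ [ʃ] at the end of the stem ([lɛpesu] vs [lɛpeʃi]).
But 'name' keeps [s] in both environments ([rulisu], [rulisi]), so there is no rule changing /s/ to [ʃ] before the LOC suffix.
Therefore /ʃ/ is basic and [s] is derived by depalatalization (palato-alveolar /tʃ/ and /ʃ/ become [k] and [s] when no front vowel follows).

/lɛpeʃ/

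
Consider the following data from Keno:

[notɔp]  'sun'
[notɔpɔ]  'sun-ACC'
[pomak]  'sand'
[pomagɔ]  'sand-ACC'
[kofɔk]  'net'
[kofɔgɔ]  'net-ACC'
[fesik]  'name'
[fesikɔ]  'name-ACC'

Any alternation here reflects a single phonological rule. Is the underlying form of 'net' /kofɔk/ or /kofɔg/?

The root 'net' surfaces as [kofɔk] and [kofɔgɔ], with a stem-final [k] ~ [g] alternation.
But 'name' keeps [k] in both environments ([fesik], [fesikɔ]), so there is no rule changing /k/ to [g] before the ACC suffix.
Therefore /g/ is basic and [k] is derived by word-final obstruent devoicing (voiced obstruents become voiceless word-finally).

/kofɔg/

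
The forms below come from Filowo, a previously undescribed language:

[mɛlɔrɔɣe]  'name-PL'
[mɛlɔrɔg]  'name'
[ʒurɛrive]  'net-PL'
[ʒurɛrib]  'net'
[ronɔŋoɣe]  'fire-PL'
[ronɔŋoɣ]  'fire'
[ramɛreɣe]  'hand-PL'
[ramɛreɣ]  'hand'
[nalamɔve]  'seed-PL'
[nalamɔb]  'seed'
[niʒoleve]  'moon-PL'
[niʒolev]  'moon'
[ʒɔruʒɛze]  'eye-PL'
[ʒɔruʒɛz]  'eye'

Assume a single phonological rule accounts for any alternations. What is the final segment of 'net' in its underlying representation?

The stem for 'net' ends in [v] in [ʒurɛrive] but [b] in [ʒurɛrib].
Compare 'moon', with invariant [v] in [niʒoleve] and [niʒolev]: an analysis with underlying /v/ and a rule producing [b] in isolation would wrongly predict alternation here too.
Therefore /b/ is basic and [v] is derived by intervocalic spirantization (voiced stops become fricatives between vowels).

/b/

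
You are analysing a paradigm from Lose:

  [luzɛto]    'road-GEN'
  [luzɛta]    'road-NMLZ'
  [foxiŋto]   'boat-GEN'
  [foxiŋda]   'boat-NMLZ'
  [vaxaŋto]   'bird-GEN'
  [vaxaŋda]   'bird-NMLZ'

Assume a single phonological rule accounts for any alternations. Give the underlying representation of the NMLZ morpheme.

The NMLZ suffix surfaces as [-da] and [-ta], depending on the final segment of the stem.
By contrast the GEN suffix keeps its initial [t] throughout — that segment must be underlying.
So the underlying form is /-da/, and voiced stops become voiceless after a vowel.

/-da/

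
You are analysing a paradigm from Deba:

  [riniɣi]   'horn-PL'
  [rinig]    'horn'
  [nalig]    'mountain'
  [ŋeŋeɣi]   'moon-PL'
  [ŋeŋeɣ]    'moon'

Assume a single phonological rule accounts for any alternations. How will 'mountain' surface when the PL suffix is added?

The root 'horn' surfaces as [riniɣi] and [rinig], with a stem-final [ɣ] ~ [g] alternation.
If /ɣ/ were underlying and a rule turned it into [g] in isolation, 'moon' would also alternate; but it has [ɣ] in both [ŋeŋeɣi] and [ŋeŋeɣ].
So /g/ is underlying, and a rule of intervocalic spirantization — voiced stops become fricatives between vowels — gives [ɣ].
From [nalig] the stem 'mountain' is /nalig/; between vowels this yields [naliɣi].

[naliɣi]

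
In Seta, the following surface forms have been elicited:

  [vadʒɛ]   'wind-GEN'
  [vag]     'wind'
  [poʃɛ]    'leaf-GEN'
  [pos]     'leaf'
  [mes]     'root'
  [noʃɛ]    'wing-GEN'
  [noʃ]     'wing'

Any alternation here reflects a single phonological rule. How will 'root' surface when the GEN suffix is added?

In [poʃɛ] and [pos] the final segment of 'leaf' alternates: [ʃ] ~ [s].
If /ʃ/ were underlying and a rule turned it into [s] in isolation, 'wing' would also alternate; but it has [ʃ] in both [noʃɛ] and [noʃ].
The alternation reflects palatalization before a front vowel: /g/ and /s/ become palato-alveolar [dʒ] and [ʃ] before a front vowel. /s/ is underlying.
From [mes] the stem 'root' is /mes/; before a front vowel this yields [meʃɛ].

[meʃɛ]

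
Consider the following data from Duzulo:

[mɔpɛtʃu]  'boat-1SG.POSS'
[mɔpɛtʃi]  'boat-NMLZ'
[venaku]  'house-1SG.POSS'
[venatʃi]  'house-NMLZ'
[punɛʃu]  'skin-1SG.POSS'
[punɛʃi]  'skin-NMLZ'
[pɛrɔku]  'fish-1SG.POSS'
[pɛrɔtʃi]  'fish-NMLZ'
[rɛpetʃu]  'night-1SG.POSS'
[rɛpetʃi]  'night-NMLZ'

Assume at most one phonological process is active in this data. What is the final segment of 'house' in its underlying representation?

The root 'house' surfaces as [venaku] and [venatʃi], with a stem-final [k] ~ [tʃ] alternation.
If /tʃ/ were underlying and a rule turned it into [k] before the 1SG.POSS suffix, 'night' would also alternate; but it has [tʃ] in both [rɛpetʃu] and [rɛpetʃi].
The underlying segment must be /k/; /k/ becomes palato-alveolar [tʃ] before a front vowel, yielding [tʃ] there.

/k/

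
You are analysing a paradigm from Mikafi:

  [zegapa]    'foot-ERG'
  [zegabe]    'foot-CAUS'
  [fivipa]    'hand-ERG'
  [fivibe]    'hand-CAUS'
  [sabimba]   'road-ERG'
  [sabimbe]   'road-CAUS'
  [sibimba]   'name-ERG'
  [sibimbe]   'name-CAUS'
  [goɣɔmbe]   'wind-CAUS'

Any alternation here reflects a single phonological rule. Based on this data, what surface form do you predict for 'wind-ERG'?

[goɣɔmba]

The ERG suffix surfaces as [-ba] and [-pa], depending on the final segment of the stem.
By contrast the CAUS suffix keeps its initial [b] throughout — that segment must be underlying.
The ERG suffix is therefore /-pa/ underlyingly, with post-nasal voicing: voiceless stops become voiced after a nasal.
After 'wind', which ends in a nasal, the suffix surfaces as [-ba], giving [goɣɔmba].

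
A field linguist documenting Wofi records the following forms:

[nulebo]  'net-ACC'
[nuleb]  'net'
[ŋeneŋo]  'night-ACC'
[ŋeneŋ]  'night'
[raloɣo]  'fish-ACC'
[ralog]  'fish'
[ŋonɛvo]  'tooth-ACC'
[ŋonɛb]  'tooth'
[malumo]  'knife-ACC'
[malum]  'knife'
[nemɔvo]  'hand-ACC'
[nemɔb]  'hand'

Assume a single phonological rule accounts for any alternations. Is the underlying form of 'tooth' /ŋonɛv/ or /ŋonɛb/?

/ŋonɛv/

'tooth' shows [v] ~ [b] at the end of the stem ([ŋonɛvo] vs [ŋonɛb]).
Compare 'net', with invariant [b] in [nulebo] and [nuleb]: an analysis with underlying /b/ and a rule producing [v] before the ACC suffix would wrongly predict alternation here too.
The alternation reflects word-final hardening: voiced fricatives become stops word-finally. /v/ is underlying.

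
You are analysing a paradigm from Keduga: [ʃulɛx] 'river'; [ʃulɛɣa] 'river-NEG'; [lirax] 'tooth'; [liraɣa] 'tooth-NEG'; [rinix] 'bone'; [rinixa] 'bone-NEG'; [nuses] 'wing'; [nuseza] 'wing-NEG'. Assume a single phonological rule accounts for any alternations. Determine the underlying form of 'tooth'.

/liraɣ/

The root 'tooth' surfaces as [lirax] and [liraɣa], with a stem-final [x] ~ [ɣ] alternation.
Compare 'bone', with invariant [x] in [rinix] and [rinixa]: an analysis with underlying /x/ and a rule producing [ɣ] before the NEG suffix would wrongly predict alternation here too.
Therefore /ɣ/ is basic and [x] is derived by word-final obstruent devoicing (voiced obstruents become voiceless word-finally).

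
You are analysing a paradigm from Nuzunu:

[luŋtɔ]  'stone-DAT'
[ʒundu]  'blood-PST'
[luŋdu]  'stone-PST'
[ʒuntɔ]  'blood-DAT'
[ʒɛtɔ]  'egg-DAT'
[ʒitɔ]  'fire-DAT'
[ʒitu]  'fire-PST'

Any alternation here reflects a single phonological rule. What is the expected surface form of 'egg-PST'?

The PST morpheme has two allomorphs, [-du] and [-tu].
By contrast the DAT suffix keeps its initial [t] throughout — that segment must be underlying.
The PST suffix is therefore /-du/ underlyingly, with post-vocalic devoicing: voiced stops become voiceless after a vowel.
After 'egg', which ends in a vowel, the suffix surfaces as [-tu], giving [ʒɛtu].

[ʒɛtu]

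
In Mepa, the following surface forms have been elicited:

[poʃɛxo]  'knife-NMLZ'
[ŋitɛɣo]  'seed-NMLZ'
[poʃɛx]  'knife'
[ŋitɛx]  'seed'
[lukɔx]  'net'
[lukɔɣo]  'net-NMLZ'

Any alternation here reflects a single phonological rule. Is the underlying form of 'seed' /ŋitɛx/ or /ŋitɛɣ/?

In [ŋitɛx] and [ŋitɛɣo] the final segment of 'seed' alternates: [x] ~ [ɣ].
Compare 'knife', with invariant [x] in [poʃɛx] and [poʃɛxo]: an analysis with underlying /x/ and a rule producing [ɣ] before the NMLZ suffix would wrongly predict alternation here too.
The underlying segment must be /ɣ/; voiced obstruents become voiceless word-finally, yielding [x] there.

/ŋitɛɣ/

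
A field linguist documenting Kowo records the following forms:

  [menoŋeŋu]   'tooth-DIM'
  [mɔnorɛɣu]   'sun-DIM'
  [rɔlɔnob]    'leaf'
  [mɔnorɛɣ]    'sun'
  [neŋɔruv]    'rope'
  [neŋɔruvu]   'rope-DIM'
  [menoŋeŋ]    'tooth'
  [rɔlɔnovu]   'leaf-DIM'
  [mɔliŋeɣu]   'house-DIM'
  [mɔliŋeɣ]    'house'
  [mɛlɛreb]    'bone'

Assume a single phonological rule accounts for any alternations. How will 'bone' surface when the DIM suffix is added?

In [rɔlɔnob] and [rɔlɔnovu] the final segment of 'leaf' alternates: [b] ~ [v].
If /v/ were underlying and a rule turned it into [b] in isolation, 'rope' would also alternate; but it has [v] in both [neŋɔruv] and [neŋɔruvu].
The underlying segment must be /b/; voiced stops become fricatives between vowels, yielding [v] there.
From [mɛlɛreb] the stem 'bone' is /mɛlɛreb/; between vowels this yields [mɛlɛrevu].

[mɛlɛrevu]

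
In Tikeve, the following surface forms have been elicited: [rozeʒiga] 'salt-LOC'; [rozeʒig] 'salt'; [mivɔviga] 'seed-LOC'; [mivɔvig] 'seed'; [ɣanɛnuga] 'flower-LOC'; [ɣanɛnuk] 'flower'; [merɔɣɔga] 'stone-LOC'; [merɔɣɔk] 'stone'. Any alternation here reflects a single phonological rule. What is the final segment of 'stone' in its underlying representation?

/k/

The root 'stone' surfaces as [merɔɣɔga] and [merɔɣɔk], with a stem-final [g] ~ [k] alternation.
The stem 'seed' ([mivɔviga], [mivɔvig]) shows [g] unchanged in both environments, so [g] cannot be basic with [k] derived in isolation.
Therefore /k/ is basic and [g] is derived by intervocalic voicing (voiceless stops become voiced between vowels).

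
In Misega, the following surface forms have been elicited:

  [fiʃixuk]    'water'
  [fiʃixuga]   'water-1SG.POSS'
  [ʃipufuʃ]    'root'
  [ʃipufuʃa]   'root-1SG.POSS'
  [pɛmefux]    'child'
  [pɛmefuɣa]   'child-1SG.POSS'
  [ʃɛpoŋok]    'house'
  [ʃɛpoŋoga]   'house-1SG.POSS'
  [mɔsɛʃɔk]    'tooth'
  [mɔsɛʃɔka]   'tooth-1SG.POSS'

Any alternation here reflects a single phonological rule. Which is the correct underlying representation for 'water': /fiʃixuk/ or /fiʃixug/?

/fiʃixug/

The stem for 'water' ends in [k] in [fiʃixuk] but [g] in [fiʃixuga].
But 'tooth' keeps [k] in both environments ([mɔsɛʃɔk], [mɔsɛʃɔka]), so there is no rule changing /k/ to [g] before the 1SG.POSS suffix.
The underlying segment must be /g/; voiced obstruents become voiceless word-finally, yielding [k] there.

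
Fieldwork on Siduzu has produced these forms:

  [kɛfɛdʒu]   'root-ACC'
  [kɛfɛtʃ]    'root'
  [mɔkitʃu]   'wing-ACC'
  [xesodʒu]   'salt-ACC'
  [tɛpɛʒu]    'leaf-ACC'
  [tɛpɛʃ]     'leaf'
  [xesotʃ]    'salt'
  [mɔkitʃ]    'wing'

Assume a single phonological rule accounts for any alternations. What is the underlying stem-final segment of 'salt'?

'salt' shows [tʃ] ~ [dʒ] at the end of the stem ([xesotʃ] vs [xesodʒu]).
If /tʃ/ were underlying and a rule turned it into [dʒ] before the ACC suffix, 'wing' would also alternate; but it has [tʃ] in both [mɔkitʃ] and [mɔkitʃu].
The alternation reflects word-final obstruent devoicing: voiced obstruents become voiceless word-finally. /dʒ/ is underlying.

/dʒ/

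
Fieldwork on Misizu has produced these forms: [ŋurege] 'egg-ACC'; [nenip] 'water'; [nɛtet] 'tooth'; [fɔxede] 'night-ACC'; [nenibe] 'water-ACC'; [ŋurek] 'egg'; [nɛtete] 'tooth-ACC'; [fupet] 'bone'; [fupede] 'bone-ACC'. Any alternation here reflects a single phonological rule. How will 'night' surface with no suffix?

[fɔxet]

In [fupede] and [fupet] the final segment of 'bone' alternates: [d] ~ [t].
If /t/ were underlying and a rule turned it into [d] before the ACC suffix, 'tooth' would also alternate; but it has [t] in both [nɛtete] and [nɛtet].
So /d/ is underlying, and a rule of word-final obstruent devoicing — voiced obstruents become voiceless word-finally — gives [t].
The one attested form of 'night', [fɔxede], shows underlying /fɔxed/. Applying the same rule word-finally gives [fɔxet].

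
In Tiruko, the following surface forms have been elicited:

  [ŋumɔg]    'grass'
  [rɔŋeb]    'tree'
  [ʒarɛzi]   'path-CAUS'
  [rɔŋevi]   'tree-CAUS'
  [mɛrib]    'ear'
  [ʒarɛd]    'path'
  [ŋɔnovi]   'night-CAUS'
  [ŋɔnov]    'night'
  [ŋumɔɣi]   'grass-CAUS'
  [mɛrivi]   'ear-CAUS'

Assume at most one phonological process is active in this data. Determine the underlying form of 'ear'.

/mɛrib/

The root 'ear' surfaces as [mɛrib] and [mɛrivi], with a stem-final [b] ~ [v] alternation.
The stem 'night' ([ŋɔnov], [ŋɔnovi]) shows [v] unchanged in both environments, so [v] cannot be basic with [b] derived in isolation.
The underlying segment must be /b/; voiced stops become fricatives between vowels, yielding [v] there.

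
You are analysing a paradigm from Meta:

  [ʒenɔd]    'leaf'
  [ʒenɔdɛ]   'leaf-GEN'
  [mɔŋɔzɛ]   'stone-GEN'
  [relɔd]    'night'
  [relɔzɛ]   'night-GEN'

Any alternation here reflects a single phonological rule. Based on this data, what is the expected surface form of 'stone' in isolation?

In [relɔd] and [relɔzɛ] the final segment of 'night' alternates: [d] ~ [z].
The stem 'leaf' ([ʒenɔd], [ʒenɔdɛ]) shows [d] unchanged in both environments, so [d] cannot be basic with [z] derived before the GEN suffix.
Therefore /z/ is basic and [d] is derived by word-final hardening (voiced fricatives become stops word-finally).
From [mɔŋɔzɛ] the stem 'stone' is /mɔŋɔz/; word-finally this yields [mɔŋɔd].

[mɔŋɔd]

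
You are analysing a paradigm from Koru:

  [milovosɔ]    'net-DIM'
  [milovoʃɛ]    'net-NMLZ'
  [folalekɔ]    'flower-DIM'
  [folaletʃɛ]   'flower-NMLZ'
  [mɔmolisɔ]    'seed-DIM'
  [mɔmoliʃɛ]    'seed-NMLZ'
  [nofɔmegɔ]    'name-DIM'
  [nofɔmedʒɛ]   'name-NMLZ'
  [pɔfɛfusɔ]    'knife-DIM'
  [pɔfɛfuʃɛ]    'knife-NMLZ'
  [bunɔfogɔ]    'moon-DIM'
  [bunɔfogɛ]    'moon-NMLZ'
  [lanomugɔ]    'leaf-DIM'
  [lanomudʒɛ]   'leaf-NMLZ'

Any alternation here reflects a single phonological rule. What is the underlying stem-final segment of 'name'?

/dʒ/

'name' shows [g] ~ [dʒ] at the end of the stem ([nofɔmegɔ] vs [nofɔmedʒɛ]).
Compare 'moon', with invariant [g] in [bunɔfogɔ] and [bunɔfogɛ]: an analysis with underlying /g/ and a rule producing [dʒ] before the NMLZ suffix would wrongly predict alternation here too.
Therefore /dʒ/ is basic and [g] is derived by depalatalization (palato-alveolar /tʃ/, /dʒ/ and /ʃ/ become [k], [g] and [s] when no front vowel follows).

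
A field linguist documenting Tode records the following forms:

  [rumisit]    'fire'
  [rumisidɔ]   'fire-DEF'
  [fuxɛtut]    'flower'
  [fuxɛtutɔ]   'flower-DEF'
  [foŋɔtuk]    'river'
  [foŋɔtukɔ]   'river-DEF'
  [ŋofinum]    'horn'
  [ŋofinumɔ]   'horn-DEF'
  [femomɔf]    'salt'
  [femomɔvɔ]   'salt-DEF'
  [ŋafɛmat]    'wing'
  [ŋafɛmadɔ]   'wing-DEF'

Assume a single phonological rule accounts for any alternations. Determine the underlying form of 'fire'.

/rumisid/

The root 'fire' surfaces as [rumisit] and [rumisidɔ], with a stem-final [t] ~ [d] alternation.
But 'flower' keeps [t] in both environments ([fuxɛtut], [fuxɛtutɔ]), so there is no rule changing /t/ to [d] before the DEF suffix.
The underlying segment must be /d/; voiced obstruents become voiceless word-finally, yielding [t] there.
Hence 'fire' is /rumisid/ underlyingly.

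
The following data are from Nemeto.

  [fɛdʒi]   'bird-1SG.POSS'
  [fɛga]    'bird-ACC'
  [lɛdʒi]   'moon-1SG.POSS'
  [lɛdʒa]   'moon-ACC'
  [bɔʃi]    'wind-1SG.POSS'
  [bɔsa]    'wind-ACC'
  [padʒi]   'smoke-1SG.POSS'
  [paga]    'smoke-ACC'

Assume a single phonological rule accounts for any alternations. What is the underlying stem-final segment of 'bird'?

In [fɛdʒi] and [fɛga] the final segment of 'bird' alternates: [dʒ] ~ [g].
The stem 'moon' ([lɛdʒi], [lɛdʒa]) shows [dʒ] unchanged in both environments, so [dʒ] cannot be basic with [g] derived before the ACC suffix.
Therefore /g/ is basic and [dʒ] is derived by palatalization before a front vowel (/g/ and /s/ become palato-alveolar [dʒ] and [ʃ] before a front vowel).

/g/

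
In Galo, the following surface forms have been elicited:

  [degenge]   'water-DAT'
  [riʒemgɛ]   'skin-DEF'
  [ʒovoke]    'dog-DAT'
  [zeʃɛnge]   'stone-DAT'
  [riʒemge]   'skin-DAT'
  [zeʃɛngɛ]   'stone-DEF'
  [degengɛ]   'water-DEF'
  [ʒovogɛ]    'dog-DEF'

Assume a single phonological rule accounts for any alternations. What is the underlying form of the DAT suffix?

The DAT morpheme has two allomorphs, [-ge] and [-ke].
By contrast the DEF suffix keeps its initial [g] throughout — that segment must be underlying.
The DAT suffix is therefore /-ke/ underlyingly, with post-nasal voicing: voiceless stops become voiced after a nasal.

/-ke/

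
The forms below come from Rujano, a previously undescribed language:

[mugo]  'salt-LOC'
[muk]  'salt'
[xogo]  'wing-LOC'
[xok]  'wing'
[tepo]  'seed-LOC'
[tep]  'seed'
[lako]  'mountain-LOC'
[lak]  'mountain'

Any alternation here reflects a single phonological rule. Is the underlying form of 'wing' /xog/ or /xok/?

/xog/

In [xogo] and [xok] the final segment of 'wing' alternates: [g] ~ [k].
If /k/ were underlying and a rule turned it into [g] before the LOC suffix, 'mountain' would also alternate; but it has [k] in both [lako] and [lak].
Therefore /g/ is basic and [k] is derived by word-final obstruent devoicing (voiced obstruents become voiceless word-finally).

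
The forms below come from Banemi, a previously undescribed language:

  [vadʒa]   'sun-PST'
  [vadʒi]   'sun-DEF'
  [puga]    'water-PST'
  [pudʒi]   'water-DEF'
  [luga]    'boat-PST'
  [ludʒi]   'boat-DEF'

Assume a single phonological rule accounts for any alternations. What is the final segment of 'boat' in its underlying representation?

In [luga] and [ludʒi] the final segment of 'boat' alternates: [g] ~ [dʒ].
Compare 'sun', with invariant [dʒ] in [vadʒa] and [vadʒi]: an analysis with underlying /dʒ/ and a rule producing [g] before the PST suffix would wrongly predict alternation here too.
So /g/ is underlying, and a rule of palatalization before a front vowel — /g/ becomes palato-alveolar [dʒ] before a front vowel — gives [dʒ].

/g/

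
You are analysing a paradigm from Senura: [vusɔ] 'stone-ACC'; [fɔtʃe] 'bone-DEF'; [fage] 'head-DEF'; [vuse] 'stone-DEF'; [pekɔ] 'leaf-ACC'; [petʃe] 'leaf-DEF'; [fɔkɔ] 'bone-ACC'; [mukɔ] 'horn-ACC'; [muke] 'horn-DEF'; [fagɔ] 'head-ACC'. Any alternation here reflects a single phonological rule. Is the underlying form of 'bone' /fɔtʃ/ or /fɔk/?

The stem for 'bone' ends in [k] in [fɔkɔ] but [tʃ] in [fɔtʃe].
The stem 'horn' ([mukɔ], [muke]) shows [k] unchanged in both environments, so [k] cannot be basic with [tʃ] derived before the DEF suffix.
The alternation reflects depalatalization: palato-alveolar /tʃ/ becomes [k] when no front vowel follows. /tʃ/ is underlying.

/fɔtʃ/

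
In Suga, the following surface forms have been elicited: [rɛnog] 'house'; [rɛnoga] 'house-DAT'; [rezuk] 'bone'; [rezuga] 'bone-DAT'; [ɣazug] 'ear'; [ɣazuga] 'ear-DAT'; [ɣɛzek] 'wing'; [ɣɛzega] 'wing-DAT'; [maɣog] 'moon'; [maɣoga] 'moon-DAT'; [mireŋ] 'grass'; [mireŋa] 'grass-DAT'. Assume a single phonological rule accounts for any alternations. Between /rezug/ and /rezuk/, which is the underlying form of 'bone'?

/rezuk/

The root 'bone' surfaces as [rezuk] and [rezuga], with a stem-final [k] ~ [g] alternation.
But 'moon' keeps [g] in both environments ([maɣog], [maɣoga]), so there is no rule changing /g/ to [k] in isolation.
Therefore /k/ is basic and [g] is derived by intervocalic voicing (voiceless stops become voiced between vowels).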